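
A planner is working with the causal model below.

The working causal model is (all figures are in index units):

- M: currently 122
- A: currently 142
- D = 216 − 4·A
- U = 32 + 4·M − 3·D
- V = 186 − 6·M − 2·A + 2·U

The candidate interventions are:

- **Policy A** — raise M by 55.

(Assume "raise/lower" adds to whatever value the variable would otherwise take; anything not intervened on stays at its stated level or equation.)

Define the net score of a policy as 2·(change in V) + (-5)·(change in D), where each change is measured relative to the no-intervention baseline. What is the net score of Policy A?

Baseline:
  M = 122
  A = 142
  D = 216 − 4·142 = -352
  U = 32 + 4·122 − 3·(-352) = 1576
  V = 186 − 6·122 − 2·142 + 2·1576 = 2322
Policy A (M + 55):
  M = 122 + 55 = 177
  A = 142
  D = 216 − 4·142 = -352
  U = 32 + 4·177 − 3·(-352) = 1796
  V = 186 − 6·177 − 2·142 + 2·1796 = 2432
ΔV = 2432 − 2322 = 110; ΔD = -352 − (-352) = 0
Score = 2·110 + (-5)·0 = 220

220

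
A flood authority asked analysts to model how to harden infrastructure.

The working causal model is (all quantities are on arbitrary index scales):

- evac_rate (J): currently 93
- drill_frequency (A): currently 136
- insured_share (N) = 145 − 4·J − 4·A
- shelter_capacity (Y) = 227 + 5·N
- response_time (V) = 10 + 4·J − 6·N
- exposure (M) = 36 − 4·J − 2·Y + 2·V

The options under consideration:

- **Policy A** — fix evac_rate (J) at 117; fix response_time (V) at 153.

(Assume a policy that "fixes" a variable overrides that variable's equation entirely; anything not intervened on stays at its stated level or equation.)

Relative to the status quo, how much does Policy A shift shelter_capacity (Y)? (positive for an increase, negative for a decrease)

Baseline:
  J = 93
  A = 136
  N = 145 − 4·93 − 4·136 = -771
  Y = 227 + 5·(-771) = -3628
Policy A (J := 117, V := 153):
  J = 117
  A = 136
  N = 145 − 4·117 − 4·136 = -867
  Y = 227 + 5·(-867) = -4108
Change in Y: -4108 − (-3628) = -480

-480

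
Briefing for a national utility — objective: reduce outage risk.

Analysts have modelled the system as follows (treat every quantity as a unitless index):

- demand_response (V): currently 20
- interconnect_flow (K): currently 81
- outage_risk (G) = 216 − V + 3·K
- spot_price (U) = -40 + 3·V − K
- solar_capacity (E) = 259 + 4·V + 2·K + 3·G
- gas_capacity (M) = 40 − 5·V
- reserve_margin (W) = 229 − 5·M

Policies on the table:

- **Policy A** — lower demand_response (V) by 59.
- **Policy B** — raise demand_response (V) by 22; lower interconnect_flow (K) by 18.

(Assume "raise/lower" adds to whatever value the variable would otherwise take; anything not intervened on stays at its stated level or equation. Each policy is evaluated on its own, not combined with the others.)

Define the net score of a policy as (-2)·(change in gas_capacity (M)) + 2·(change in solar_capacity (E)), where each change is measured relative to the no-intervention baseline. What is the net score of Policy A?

Baseline:
  V = 20
  K = 81
  G = 216 − 20 + 3·81 = 439
  E = 259 + 4·20 + 2·81 + 3·439 = 1818
  M = 40 − 5·20 = -60
Policy A (V − 59):
  V = 20 − 59 = -39
  K = 81
  G = 216 − (-39) + 3·81 = 498
  E = 259 + 4·(-39) + 2·81 + 3·498 = 1759
  M = 40 − 5·(-39) = 235
ΔM = 235 − (-60) = 295; ΔE = 1759 − 1818 = -59
Score = (-2)·295 + 2·(-59) = -708

-708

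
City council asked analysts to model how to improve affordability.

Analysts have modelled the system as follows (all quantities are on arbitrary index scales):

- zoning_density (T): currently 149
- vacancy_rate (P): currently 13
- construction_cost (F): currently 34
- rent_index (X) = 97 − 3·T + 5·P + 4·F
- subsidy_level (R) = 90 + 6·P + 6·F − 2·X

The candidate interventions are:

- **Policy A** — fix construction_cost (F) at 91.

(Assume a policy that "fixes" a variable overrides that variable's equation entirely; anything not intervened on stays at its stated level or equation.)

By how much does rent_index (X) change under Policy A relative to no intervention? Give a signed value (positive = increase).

Baseline:
  T = 149
  P = 13
  F = 34
  X = 97 − 3·149 + 5·13 + 4·34 = -149
Policy A (F := 91):
  T = 149
  P = 13
  F = 91
  X = 97 − 3·149 + 5·13 + 4·91 = 79
Change in X: 79 − (-149) = 228

228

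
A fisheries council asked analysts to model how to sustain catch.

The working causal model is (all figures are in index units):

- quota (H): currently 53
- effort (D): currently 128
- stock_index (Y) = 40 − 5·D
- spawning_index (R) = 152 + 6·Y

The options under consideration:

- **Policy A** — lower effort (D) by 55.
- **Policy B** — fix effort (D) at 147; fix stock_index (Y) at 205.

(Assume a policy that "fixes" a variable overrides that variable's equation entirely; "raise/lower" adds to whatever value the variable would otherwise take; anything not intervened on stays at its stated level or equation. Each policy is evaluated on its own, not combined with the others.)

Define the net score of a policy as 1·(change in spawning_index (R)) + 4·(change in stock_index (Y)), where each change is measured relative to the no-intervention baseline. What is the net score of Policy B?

8050

Baseline:
  D = 128
  Y = 40 − 5·128 = -600
  R = 152 + 6·(-600) = -3448
Policy B (D := 147, Y := 205):
  D = 147
  Y = 205
  R = 152 + 6·205 = 1382
ΔR = 1382 − (-3448) = 4830; ΔY = 205 − (-600) = 805
Score = 1·4830 + 4·805 = 8050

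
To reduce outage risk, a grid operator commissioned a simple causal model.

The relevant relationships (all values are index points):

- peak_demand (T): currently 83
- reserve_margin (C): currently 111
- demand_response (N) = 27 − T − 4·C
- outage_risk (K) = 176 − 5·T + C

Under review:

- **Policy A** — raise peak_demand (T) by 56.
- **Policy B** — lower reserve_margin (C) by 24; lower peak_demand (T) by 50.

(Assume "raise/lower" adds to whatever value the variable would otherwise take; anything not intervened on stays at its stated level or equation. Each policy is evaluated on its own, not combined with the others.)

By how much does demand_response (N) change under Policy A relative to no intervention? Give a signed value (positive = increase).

-56

Baseline:
  T = 83
  C = 111
  N = 27 − 83 − 4·111 = -500
Policy A (T + 56):
  T = 83 + 56 = 139
  C = 111
  N = 27 − 139 − 4·111 = -556
Change in N: -556 − (-500) = -56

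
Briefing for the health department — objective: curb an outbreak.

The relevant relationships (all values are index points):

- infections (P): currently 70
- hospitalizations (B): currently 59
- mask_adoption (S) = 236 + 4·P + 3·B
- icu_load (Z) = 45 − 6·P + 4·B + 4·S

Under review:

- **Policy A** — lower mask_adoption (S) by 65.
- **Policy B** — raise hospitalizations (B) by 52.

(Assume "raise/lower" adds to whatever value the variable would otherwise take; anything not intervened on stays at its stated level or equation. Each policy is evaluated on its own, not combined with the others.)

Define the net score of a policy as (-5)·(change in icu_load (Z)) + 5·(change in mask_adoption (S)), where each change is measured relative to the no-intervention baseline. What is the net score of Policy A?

Baseline:
  P = 70
  B = 59
  S = 236 + 4·70 + 3·59 = 693
  Z = 45 − 6·70 + 4·59 + 4·693 = 2633
Policy A (S − 65):
  P = 70
  B = 59
  S = 236 + 4·70 + 3·59 (−65 from intervention) = 628
  Z = 45 − 6·70 + 4·59 + 4·628 = 2373
ΔZ = 2373 − 2633 = -260; ΔS = 628 − 693 = -65
Score = (-5)·(-260) + 5·(-65) = 975

975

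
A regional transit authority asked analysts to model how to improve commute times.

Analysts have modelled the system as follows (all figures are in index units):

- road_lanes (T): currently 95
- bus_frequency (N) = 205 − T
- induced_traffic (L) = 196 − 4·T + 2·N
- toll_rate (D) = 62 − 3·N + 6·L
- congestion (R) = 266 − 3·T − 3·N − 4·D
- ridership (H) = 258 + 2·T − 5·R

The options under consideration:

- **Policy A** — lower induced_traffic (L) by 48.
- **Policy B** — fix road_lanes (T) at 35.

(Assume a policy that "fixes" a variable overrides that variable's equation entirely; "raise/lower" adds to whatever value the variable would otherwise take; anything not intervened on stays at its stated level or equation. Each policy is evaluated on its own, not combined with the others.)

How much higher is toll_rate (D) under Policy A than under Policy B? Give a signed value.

Policy A (L − 48):
  T = 95
  N = 205 − 95 = 110
  L = 196 − 4·95 + 2·110 (−48 from intervention) = -12
  D = 62 − 3·110 + 6·(-12) = -340
Policy B (T := 35):
  T = 35
  N = 205 − 35 = 170
  L = 196 − 4·35 + 2·170 = 396
  D = 62 − 3·170 + 6·396 = 1928
D: -340 − 1928 = -2268

-2268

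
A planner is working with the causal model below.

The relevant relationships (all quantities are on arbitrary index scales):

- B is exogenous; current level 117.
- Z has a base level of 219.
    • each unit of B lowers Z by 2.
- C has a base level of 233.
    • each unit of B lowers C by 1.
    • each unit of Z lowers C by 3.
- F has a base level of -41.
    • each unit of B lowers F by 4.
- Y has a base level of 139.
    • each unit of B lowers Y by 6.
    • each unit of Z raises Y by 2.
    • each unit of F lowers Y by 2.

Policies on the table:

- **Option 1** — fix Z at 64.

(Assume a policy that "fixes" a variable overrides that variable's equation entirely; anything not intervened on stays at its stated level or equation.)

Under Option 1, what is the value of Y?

Option 1 (Z := 64):
  B = 117
  Z = 64
  F = -41 − 4·117 = -509
  Y = 139 − 6·117 + 2·64 − 2·(-509) = 583

583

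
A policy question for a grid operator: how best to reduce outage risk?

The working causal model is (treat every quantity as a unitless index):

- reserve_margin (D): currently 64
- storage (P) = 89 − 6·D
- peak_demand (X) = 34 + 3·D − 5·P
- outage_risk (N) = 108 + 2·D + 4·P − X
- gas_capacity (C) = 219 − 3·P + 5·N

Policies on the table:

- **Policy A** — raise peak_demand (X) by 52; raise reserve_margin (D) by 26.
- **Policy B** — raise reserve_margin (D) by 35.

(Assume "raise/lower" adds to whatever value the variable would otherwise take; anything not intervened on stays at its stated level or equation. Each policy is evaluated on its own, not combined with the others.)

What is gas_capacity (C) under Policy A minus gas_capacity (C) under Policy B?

Policy A (X + 52, D + 26):
  D = 64 + 26 = 90
  P = 89 − 6·90 = -451
  X = 34 + 3·90 − 5·(-451) (+52 from intervention) = 2611
  N = 108 + 2·90 + 4·(-451) − 2611 = -4127
  C = 219 − 3·(-451) + 5·(-4127) = -19063
Policy B (D + 35):
  D = 64 + 35 = 99
  P = 89 − 6·99 = -505
  X = 34 + 3·99 − 5·(-505) = 2856
  N = 108 + 2·99 + 4·(-505) − 2856 = -4570
  C = 219 − 3·(-505) + 5·(-4570) = -21116
C: -19063 − (-21116) = 2053

2053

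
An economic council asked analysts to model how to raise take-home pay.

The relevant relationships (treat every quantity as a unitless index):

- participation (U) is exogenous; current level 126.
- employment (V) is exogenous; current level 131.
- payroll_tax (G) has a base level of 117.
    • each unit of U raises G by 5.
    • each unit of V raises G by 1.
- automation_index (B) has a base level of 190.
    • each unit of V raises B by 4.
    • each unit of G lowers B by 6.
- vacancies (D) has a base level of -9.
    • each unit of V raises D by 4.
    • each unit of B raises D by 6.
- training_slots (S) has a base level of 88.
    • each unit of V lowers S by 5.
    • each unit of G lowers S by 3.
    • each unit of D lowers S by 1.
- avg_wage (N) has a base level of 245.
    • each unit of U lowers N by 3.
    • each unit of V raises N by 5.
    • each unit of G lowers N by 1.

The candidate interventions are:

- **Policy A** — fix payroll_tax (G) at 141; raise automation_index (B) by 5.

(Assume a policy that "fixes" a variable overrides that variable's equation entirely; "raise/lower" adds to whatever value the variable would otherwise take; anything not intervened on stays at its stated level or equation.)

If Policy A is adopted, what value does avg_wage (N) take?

Policy A (G := 141, B + 5):
  U = 126
  V = 131
  G = 141
  N = 245 − 3·126 + 5·131 − 141 = 381

381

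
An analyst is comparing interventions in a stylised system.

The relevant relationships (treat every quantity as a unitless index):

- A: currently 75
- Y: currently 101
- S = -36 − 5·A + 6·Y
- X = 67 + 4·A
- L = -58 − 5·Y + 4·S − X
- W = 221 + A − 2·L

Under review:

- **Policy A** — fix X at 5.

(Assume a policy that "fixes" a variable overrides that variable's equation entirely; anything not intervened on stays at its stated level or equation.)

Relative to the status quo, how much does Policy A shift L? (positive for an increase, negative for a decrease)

Baseline:
  A = 75
  Y = 101
  S = -36 − 5·75 + 6·101 = 195
  X = 67 + 4·75 = 367
  L = -58 − 5·101 + 4·195 − 367 = -150
Policy A (X := 5):
  A = 75
  Y = 101
  S = -36 − 5·75 + 6·101 = 195
  X = 5
  L = -58 − 5·101 + 4·195 − 5 = 212
Change in L: 212 − (-150) = 362

362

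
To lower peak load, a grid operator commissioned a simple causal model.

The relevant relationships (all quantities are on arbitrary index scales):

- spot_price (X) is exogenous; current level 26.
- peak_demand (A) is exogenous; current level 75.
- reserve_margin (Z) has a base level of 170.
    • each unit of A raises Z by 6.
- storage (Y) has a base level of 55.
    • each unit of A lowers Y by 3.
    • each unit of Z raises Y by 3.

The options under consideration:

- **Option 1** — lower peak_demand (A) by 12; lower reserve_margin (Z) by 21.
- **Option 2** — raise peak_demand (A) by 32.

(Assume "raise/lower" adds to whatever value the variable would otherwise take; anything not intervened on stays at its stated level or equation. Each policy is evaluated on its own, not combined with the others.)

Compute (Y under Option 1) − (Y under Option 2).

-723

Option 1 (A − 12, Z − 21):
  A = 75 − 12 = 63
  Z = 170 + 6·63 (−21 from intervention) = 527
  Y = 55 − 3·63 + 3·527 = 1447
Option 2 (A + 32):
  A = 75 + 32 = 107
  Z = 170 + 6·107 = 812
  Y = 55 − 3·107 + 3·812 = 2170
Y: 1447 − 2170 = -723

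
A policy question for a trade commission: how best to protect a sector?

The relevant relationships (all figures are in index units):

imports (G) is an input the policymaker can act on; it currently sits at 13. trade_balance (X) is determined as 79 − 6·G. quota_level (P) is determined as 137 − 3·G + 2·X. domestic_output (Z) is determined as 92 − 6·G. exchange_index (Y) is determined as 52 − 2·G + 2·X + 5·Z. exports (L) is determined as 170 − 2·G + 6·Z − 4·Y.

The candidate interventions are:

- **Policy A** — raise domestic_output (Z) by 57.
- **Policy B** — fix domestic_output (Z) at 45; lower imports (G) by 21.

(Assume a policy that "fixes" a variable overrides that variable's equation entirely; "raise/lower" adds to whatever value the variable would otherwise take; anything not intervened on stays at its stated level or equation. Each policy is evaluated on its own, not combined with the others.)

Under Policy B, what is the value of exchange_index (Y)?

547

Policy B (Z := 45, G − 21):
  G = 13 − 21 = -8
  X = 79 − 6·(-8) = 127
  Z = 45
  Y = 52 − 2·(-8) + 2·127 + 5·45 = 547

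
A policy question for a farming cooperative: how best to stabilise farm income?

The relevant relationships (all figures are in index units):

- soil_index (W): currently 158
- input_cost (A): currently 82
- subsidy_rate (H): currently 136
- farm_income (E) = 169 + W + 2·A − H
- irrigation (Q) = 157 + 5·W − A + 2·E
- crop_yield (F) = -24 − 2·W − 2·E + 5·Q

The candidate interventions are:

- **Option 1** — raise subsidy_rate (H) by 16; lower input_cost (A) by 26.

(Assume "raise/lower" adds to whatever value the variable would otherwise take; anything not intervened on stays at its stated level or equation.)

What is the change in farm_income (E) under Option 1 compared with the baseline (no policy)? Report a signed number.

-68

Baseline:
  W = 158
  A = 82
  H = 136
  E = 169 + 158 + 2·82 − 136 = 355
Option 1 (H + 16, A − 26):
  W = 158
  A = 82 − 26 = 56
  H = 136 + 16 = 152
  E = 169 + 158 + 2·56 − 152 = 287
Change in E: 287 − 355 = -68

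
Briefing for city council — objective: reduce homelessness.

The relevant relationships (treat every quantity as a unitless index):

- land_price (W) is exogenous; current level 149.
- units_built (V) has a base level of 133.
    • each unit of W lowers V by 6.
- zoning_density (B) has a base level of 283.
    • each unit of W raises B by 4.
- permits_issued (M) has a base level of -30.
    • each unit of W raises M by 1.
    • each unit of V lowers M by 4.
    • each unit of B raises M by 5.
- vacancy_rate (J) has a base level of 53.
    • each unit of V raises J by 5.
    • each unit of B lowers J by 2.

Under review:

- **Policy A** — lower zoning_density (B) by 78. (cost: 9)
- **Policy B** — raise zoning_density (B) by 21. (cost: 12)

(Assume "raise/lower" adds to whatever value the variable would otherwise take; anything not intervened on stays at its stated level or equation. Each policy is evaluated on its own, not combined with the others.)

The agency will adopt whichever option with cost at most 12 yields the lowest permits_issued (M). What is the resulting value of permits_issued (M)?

Policy A (B − 78):
  W = 149
  V = 133 − 6·149 = -761
  B = 283 + 4·149 (−78 from intervention) = 801
  M = -30 + 149 − 4·(-761) + 5·801 = 7168
Policy B (B + 21):
  W = 149
  V = 133 − 6·149 = -761
  B = 283 + 4·149 (+21 from intervention) = 900
  M = -30 + 149 − 4·(-761) + 5·900 = 7663
Comparing — Policy A: M=7168, Policy B: M=7663. Lowest is 7168 (Policy A).

7168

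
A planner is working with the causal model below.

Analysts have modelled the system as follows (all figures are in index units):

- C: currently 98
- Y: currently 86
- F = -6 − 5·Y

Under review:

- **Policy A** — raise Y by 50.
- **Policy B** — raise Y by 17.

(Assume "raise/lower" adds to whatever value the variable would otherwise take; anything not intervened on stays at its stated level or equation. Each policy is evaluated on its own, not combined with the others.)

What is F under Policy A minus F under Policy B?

Policy A (Y + 50):
  Y = 86 + 50 = 136
  F = -6 − 5·136 = -686
Policy B (Y + 17):
  Y = 86 + 17 = 103
  F = -6 − 5·103 = -521
F: -686 − (-521) = -165

-165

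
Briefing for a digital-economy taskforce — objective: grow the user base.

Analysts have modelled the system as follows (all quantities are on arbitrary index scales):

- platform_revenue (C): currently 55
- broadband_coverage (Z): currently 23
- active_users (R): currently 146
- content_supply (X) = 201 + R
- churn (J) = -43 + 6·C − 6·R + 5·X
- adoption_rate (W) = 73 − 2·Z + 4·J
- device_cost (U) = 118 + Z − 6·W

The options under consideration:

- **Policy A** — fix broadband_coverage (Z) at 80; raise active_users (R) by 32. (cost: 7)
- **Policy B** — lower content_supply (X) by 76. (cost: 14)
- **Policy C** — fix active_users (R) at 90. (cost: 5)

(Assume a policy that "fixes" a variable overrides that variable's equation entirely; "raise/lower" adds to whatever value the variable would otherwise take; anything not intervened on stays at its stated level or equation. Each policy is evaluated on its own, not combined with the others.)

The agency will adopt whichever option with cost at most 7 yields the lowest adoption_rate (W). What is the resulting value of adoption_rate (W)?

4369

Policy A (Z := 80, R + 32):
  C = 55
  Z = 80
  R = 146 + 32 = 178
  X = 201 + 178 = 379
  J = -43 + 6·55 − 6·178 + 5·379 = 1114
  W = 73 − 2·80 + 4·1114 = 4369
Policy C (R := 90):
  C = 55
  Z = 23
  R = 90
  X = 201 + 90 = 291
  J = -43 + 6·55 − 6·90 + 5·291 = 1202
  W = 73 − 2·23 + 4·1202 = 4835
Comparing — Policy A: W=4369, Policy C: W=4835. Lowest is 4369 (Policy A).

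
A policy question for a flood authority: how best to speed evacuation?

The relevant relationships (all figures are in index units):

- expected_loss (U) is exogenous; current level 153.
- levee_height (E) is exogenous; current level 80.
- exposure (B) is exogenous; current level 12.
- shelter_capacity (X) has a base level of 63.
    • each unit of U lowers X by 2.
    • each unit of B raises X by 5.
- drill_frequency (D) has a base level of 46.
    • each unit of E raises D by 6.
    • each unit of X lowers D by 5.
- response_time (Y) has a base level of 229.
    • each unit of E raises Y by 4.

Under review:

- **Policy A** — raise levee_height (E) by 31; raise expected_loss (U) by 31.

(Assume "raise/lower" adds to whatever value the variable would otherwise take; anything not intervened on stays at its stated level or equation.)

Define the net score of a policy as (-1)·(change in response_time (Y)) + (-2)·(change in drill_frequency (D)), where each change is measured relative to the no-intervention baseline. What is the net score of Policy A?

Baseline:
  U = 153
  E = 80
  B = 12
  X = 63 − 2·153 + 5·12 = -183
  D = 46 + 6·80 − 5·(-183) = 1441
  Y = 229 + 4·80 = 549
Policy A (E + 31, U + 31):
  U = 153 + 31 = 184
  E = 80 + 31 = 111
  B = 12
  X = 63 − 2·184 + 5·12 = -245
  D = 46 + 6·111 − 5·(-245) = 1937
  Y = 229 + 4·111 = 673
ΔY = 673 − 549 = 124; ΔD = 1937 − 1441 = 496
Score = (-1)·124 + (-2)·496 = -1116

-1116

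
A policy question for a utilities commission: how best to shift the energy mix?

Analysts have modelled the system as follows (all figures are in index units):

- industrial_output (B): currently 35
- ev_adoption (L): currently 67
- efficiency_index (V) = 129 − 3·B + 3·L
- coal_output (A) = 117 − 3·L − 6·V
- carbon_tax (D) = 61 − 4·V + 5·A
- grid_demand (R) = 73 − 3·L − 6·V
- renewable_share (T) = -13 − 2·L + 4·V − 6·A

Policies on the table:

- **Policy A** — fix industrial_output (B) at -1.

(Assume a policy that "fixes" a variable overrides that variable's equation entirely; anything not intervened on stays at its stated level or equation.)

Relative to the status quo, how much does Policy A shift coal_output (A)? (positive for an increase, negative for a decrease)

Baseline:
  B = 35
  L = 67
  V = 129 − 3·35 + 3·67 = 225
  A = 117 − 3·67 − 6·225 = -1434
Policy A (B := -1):
  B = -1
  L = 67
  V = 129 − 3·(-1) + 3·67 = 333
  A = 117 − 3·67 − 6·333 = -2082
Change in A: -2082 − (-1434) = -648

-648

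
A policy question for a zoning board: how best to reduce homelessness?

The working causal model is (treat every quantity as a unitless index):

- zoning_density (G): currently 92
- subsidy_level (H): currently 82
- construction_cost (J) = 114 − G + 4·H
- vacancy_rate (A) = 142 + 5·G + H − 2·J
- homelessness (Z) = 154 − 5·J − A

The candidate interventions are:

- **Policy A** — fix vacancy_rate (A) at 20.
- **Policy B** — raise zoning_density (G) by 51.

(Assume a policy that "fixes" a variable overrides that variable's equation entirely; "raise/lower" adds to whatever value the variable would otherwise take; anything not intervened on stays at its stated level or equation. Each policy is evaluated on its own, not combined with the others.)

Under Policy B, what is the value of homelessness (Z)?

Policy B (G + 51):
  G = 92 + 51 = 143
  H = 82
  J = 114 − 143 + 4·82 = 299
  A = 142 + 5·143 + 82 − 2·299 = 341
  Z = 154 − 5·299 − 341 = -1682

-1682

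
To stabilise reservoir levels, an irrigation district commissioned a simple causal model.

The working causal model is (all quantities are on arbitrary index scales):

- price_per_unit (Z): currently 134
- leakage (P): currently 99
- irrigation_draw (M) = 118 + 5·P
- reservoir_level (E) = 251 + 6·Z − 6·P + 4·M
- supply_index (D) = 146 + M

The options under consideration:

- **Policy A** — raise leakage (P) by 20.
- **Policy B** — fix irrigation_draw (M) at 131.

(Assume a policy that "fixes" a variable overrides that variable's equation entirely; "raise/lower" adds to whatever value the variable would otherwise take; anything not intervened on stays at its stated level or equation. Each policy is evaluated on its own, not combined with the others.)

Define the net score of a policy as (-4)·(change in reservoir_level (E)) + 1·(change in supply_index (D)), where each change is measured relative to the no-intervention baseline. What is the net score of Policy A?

-1020

Baseline:
  Z = 134
  P = 99
  M = 118 + 5·99 = 613
  E = 251 + 6·134 − 6·99 + 4·613 = 2913
  D = 146 + 613 = 759
Policy A (P + 20):
  Z = 134
  P = 99 + 20 = 119
  M = 118 + 5·119 = 713
  E = 251 + 6·134 − 6·119 + 4·713 = 3193
  D = 146 + 713 = 859
ΔE = 3193 − 2913 = 280; ΔD = 859 − 759 = 100
Score = (-4)·280 + 1·100 = -1020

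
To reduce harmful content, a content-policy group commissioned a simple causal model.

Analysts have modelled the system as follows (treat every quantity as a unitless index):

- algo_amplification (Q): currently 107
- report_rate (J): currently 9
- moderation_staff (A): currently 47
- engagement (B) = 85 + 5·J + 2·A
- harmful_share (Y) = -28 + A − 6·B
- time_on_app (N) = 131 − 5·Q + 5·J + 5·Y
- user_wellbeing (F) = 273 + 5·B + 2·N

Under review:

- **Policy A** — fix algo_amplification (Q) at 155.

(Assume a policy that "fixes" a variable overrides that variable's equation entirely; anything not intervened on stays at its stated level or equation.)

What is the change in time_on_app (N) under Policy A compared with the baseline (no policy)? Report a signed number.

Baseline:
  Q = 107
  J = 9
  A = 47
  B = 85 + 5·9 + 2·47 = 224
  Y = -28 + 47 − 6·224 = -1325
  N = 131 − 5·107 + 5·9 + 5·(-1325) = -6984
Policy A (Q := 155):
  Q = 155
  J = 9
  A = 47
  B = 85 + 5·9 + 2·47 = 224
  Y = -28 + 47 − 6·224 = -1325
  N = 131 − 5·155 + 5·9 + 5·(-1325) = -7224
Change in N: -7224 − (-6984) = -240

-240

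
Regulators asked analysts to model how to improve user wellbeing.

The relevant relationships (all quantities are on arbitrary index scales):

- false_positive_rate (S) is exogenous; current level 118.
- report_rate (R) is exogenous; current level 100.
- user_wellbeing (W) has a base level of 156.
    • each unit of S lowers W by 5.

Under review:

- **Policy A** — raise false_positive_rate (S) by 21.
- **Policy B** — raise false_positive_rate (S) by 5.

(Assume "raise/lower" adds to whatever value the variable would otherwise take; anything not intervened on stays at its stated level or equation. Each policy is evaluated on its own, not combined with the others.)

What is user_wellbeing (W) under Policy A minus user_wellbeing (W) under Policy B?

-80

Policy A (S + 21):
  S = 118 + 21 = 139
  W = 156 − 5·139 = -539
Policy B (S + 5):
  S = 118 + 5 = 123
  W = 156 − 5·123 = -459
W: -539 − (-459) = -80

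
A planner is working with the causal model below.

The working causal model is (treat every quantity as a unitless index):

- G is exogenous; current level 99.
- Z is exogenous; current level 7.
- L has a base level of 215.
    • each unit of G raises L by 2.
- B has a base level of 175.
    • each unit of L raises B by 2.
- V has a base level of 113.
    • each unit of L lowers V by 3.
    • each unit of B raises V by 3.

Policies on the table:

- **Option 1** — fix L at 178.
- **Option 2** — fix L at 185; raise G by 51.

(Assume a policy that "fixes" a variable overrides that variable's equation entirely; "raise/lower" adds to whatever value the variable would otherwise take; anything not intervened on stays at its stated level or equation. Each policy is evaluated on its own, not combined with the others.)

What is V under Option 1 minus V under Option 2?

Option 1 (L := 178):
  G = 99
  L = 178
  B = 175 + 2·178 = 531
  V = 113 − 3·178 + 3·531 = 1172
Option 2 (L := 185, G + 51):
  G = 99 + 51 = 150
  L = 185
  B = 175 + 2·185 = 545
  V = 113 − 3·185 + 3·545 = 1193
V: 1172 − 1193 = -21

-21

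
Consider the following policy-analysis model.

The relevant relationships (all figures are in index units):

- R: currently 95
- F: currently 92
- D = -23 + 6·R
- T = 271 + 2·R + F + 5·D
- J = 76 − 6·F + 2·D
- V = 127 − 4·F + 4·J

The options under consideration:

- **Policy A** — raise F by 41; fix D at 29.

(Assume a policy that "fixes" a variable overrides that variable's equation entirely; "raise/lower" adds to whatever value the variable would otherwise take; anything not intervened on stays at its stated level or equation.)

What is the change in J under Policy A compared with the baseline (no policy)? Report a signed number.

Baseline:
  R = 95
  F = 92
  D = -23 + 6·95 = 547
  J = 76 − 6·92 + 2·547 = 618
Policy A (F + 41, D := 29):
  R = 95
  F = 92 + 41 = 133
  D = 29
  J = 76 − 6·133 + 2·29 = -664
Change in J: -664 − 618 = -1282

-1282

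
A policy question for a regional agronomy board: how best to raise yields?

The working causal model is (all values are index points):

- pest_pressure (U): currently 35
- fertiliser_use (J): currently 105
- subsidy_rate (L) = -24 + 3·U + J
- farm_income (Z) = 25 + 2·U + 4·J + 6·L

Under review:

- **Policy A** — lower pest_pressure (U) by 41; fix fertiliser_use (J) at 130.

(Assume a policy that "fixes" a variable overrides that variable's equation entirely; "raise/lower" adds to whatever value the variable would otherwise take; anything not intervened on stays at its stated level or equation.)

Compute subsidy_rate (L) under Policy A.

Policy A (U − 41, J := 130):
  U = 35 − 41 = -6
  J = 130
  L = -24 + 3·(-6) + 130 = 88

88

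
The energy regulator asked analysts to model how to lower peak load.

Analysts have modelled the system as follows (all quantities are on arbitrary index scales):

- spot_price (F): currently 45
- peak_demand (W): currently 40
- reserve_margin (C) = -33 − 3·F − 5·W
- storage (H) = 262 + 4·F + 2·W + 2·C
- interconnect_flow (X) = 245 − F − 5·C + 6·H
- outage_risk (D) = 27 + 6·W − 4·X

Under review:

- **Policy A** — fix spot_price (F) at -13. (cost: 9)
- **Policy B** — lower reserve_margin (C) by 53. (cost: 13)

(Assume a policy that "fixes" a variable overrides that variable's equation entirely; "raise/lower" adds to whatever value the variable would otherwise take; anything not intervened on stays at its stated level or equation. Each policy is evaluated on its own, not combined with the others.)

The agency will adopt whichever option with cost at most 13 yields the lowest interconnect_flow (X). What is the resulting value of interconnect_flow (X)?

Policy A (F := -13):
  F = -13
  W = 40
  C = -33 − 3·(-13) − 5·40 = -194
  H = 262 + 4·(-13) + 2·40 + 2·(-194) = -98
  X = 245 − (-13) − 5·(-194) + 6·(-98) = 640
Policy B (C − 53):
  F = 45
  W = 40
  C = -33 − 3·45 − 5·40 (−53 from intervention) = -421
  H = 262 + 4·45 + 2·40 + 2·(-421) = -320
  X = 245 − 45 − 5·(-421) + 6·(-320) = 385
Comparing — Policy A: X=640, Policy B: X=385. Lowest is 385 (Policy B).

385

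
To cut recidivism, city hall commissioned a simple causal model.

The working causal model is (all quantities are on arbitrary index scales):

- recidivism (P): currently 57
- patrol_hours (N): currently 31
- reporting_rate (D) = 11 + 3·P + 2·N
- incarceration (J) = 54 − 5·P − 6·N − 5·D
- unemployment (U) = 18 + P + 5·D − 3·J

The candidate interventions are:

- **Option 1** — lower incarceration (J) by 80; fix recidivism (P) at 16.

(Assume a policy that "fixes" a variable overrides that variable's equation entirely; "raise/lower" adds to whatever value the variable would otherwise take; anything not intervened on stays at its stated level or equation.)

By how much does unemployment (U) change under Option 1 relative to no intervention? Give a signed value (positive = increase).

Baseline:
  P = 57
  N = 31
  D = 11 + 3·57 + 2·31 = 244
  J = 54 − 5·57 − 6·31 − 5·244 = -1637
  U = 18 + 57 + 5·244 − 3·(-1637) = 6206
Option 1 (J − 80, P := 16):
  P = 16
  N = 31
  D = 11 + 3·16 + 2·31 = 121
  J = 54 − 5·16 − 6·31 − 5·121 (−80 from intervention) = -897
  U = 18 + 16 + 5·121 − 3·(-897) = 3330
Change in U: 3330 − 6206 = -2876

-2876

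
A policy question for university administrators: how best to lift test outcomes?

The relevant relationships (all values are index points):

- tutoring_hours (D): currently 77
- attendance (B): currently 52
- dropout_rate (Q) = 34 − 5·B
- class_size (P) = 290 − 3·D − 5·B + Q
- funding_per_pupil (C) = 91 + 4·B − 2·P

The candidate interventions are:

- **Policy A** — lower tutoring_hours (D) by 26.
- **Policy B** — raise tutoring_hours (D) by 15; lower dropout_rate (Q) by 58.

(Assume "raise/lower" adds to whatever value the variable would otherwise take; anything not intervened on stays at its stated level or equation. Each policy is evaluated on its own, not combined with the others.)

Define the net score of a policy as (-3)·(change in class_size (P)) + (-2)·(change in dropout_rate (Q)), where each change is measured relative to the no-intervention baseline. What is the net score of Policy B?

425

Baseline:
  D = 77
  B = 52
  Q = 34 − 5·52 = -226
  P = 290 − 3·77 − 5·52 + (-226) = -427
Policy B (D + 15, Q − 58):
  D = 77 + 15 = 92
  B = 52
  Q = 34 − 5·52 (−58 from intervention) = -284
  P = 290 − 3·92 − 5·52 + (-284) = -530
ΔP = -530 − (-427) = -103; ΔQ = -284 − (-226) = -58
Score = (-3)·(-103) + (-2)·(-58) = 425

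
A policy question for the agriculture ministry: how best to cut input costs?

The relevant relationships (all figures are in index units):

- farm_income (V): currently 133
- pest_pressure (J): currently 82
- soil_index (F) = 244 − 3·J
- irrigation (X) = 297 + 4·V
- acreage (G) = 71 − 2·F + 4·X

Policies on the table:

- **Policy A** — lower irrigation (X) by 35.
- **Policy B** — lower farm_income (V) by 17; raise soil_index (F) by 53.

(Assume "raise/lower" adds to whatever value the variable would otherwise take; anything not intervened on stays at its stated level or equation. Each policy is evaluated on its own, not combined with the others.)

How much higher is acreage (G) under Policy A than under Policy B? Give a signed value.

238

Policy A (X − 35):
  V = 133
  J = 82
  F = 244 − 3·82 = -2
  X = 297 + 4·133 (−35 from intervention) = 794
  G = 71 − 2·(-2) + 4·794 = 3251
Policy B (V − 17, F + 53):
  V = 133 − 17 = 116
  J = 82
  F = 244 − 3·82 (+53 from intervention) = 51
  X = 297 + 4·116 = 761
  G = 71 − 2·51 + 4·761 = 3013
G: 3251 − 3013 = 238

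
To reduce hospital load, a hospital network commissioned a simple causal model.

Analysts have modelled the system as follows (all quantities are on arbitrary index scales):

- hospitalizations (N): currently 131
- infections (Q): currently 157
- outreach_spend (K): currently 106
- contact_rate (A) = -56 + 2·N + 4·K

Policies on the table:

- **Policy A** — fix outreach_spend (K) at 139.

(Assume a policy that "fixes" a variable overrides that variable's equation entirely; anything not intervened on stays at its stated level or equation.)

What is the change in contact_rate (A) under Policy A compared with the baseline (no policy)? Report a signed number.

132

Baseline:
  N = 131
  K = 106
  A = -56 + 2·131 + 4·106 = 630
Policy A (K := 139):
  N = 131
  K = 139
  A = -56 + 2·131 + 4·139 = 762
Change in A: 762 − 630 = 132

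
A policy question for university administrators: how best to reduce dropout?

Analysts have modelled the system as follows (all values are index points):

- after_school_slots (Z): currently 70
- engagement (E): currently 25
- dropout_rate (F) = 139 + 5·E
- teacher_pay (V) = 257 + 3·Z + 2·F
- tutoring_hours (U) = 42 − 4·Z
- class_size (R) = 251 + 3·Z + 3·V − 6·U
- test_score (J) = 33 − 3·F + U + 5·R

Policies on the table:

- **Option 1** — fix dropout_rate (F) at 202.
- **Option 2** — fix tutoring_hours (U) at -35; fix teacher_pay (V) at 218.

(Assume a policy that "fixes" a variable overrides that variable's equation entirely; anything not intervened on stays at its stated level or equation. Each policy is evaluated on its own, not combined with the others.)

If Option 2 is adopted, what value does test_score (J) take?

5831

Option 2 (U := -35, V := 218):
  Z = 70
  E = 25
  F = 139 + 5·25 = 264
  V = 218
  U = -35
  R = 251 + 3·70 + 3·218 − 6·(-35) = 1325
  J = 33 − 3·264 + (-35) + 5·1325 = 5831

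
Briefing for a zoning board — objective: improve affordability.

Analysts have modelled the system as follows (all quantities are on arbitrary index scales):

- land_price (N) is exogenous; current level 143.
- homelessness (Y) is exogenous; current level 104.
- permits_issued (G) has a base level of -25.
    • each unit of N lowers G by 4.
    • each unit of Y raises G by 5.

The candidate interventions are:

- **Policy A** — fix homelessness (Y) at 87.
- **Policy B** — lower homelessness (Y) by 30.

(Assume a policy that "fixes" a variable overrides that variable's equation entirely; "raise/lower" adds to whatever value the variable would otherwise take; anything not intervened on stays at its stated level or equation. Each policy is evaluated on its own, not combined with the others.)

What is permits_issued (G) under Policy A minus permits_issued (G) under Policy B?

Policy A (Y := 87):
  N = 143
  Y = 87
  G = -25 − 4·143 + 5·87 = -162
Policy B (Y − 30):
  N = 143
  Y = 104 − 30 = 74
  G = -25 − 4·143 + 5·74 = -227
G: -162 − (-227) = 65

65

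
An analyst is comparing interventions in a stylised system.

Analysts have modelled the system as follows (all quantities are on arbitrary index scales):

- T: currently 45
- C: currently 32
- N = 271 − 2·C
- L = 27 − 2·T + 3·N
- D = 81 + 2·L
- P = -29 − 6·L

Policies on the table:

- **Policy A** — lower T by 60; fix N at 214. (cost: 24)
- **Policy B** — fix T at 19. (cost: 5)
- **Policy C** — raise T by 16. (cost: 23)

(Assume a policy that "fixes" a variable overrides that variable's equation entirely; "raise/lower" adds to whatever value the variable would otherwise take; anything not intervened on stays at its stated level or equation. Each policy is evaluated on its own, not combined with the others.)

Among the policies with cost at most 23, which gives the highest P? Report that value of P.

Policy B (T := 19):
  T = 19
  C = 32
  N = 271 − 2·32 = 207
  L = 27 − 2·19 + 3·207 = 610
  P = -29 − 6·610 = -3689
Policy C (T + 16):
  T = 45 + 16 = 61
  C = 32
  N = 271 − 2·32 = 207
  L = 27 − 2·61 + 3·207 = 526
  P = -29 − 6·526 = -3185
Comparing — Policy B: P=-3689, Policy C: P=-3185. Highest is -3185 (Policy C).

-3185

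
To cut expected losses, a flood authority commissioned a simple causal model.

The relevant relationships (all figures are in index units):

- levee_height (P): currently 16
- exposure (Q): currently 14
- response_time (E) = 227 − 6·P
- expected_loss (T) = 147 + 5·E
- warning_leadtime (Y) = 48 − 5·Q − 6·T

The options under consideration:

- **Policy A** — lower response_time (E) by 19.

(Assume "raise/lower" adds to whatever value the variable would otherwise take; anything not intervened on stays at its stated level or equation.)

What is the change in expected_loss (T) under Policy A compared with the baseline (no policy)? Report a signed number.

Baseline:
  P = 16
  E = 227 − 6·16 = 131
  T = 147 + 5·131 = 802
Policy A (E − 19):
  P = 16
  E = 227 − 6·16 (−19 from intervention) = 112
  T = 147 + 5·112 = 707
Change in T: 707 − 802 = -95

-95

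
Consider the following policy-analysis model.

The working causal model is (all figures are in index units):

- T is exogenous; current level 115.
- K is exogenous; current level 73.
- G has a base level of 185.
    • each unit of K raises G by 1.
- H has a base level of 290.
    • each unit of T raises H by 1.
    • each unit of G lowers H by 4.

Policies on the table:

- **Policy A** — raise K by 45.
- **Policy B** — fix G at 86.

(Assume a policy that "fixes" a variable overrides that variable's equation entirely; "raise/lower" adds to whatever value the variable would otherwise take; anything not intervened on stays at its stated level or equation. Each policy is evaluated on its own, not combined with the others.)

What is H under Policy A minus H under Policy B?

-868

Policy A (K + 45):
  T = 115
  K = 73 + 45 = 118
  G = 185 + 118 = 303
  H = 290 + 115 − 4·303 = -807
Policy B (G := 86):
  T = 115
  K = 73
  G = 86
  H = 290 + 115 − 4·86 = 61
H: -807 − 61 = -868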